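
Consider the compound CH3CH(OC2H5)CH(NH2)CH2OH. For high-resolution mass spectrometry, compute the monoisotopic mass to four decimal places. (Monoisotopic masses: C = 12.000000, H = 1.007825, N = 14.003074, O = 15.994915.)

Atom tally by fragment:
  CH3 → C:1 H:3
  CH(OC2H5) → C:3 H:6 O:1
  CH(NH2) → C:1 H:3 N:1
  CH2OH → C:1 H:3 O:1
Element totals:
  C: 6
  H: 15
  N: 1
  O: 2
Molecular formula: C6H15NO2.
  M = 6(12.0) + 15(1.007825) + 14.003074 + 2(15.994915)
    = 72.000000 + 15.117375 + 14.003074 + 31.989830 = 133.110279

133.1103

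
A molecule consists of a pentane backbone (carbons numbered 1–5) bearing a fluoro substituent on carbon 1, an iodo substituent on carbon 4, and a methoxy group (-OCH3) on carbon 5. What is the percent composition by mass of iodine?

51.57%

Atom tally by fragment:
  FCH2 → C:1 H:2 F:1
  CH2 → C:1 H:2
  CH2 → C:1 H:2
  CH(I) → C:1 H:1 I:1
  CH2OCH3 → C:2 H:5 O:1
Element totals:
  C: 6
  H: 12
  F: 1
  I: 1
  O: 1
Molecular formula: C6H12FIO.
Molar mass = 246.063 g/mol.
Mass from I: 1 × 126.904 = 126.904 g/mol.
%I = 126.904 / 246.063 × 100 = 51.57%.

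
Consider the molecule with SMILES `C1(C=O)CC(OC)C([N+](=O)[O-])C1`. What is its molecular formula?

Atom tally by fragment:
  cyclopentane ring core → C:5 H:10
  (− 3 ring H displaced by substituents)
  + CHO → C:1 H:1 O:1
  + OCH3 → C:1 H:3 O:1
  + NO2 → N:1 O:2
Element totals:
  C: 7
  H: 11
  N: 1
  O: 4

C7H11NO4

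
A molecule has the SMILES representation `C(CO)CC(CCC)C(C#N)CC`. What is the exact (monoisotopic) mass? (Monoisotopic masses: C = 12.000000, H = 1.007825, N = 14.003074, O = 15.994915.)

Atom tally by fragment:
  HOCH2CH2 → C:2 H:5 O:1
  CH2 → C:1 H:2
  CH(CH2CH2CH3) → C:4 H:8
  CH(CN) → C:2 H:1 N:1
  CH2 → C:1 H:2
  CH3 → C:1 H:3
Element totals:
  C: 11
  H: 21
  N: 1
  O: 1
Molecular formula: C11H21NO.
  M = 11(12.0) + 21(1.007825) + 14.003074 + 15.994915
    = 132.000000 + 21.164325 + 14.003074 + 15.994915 = 183.162314

183.1623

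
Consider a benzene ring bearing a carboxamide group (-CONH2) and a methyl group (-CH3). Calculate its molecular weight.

Atom tally by fragment:
  benzene ring core → C:6 H:6
  (− 2 ring H displaced by substituents)
  + CONH2 → C:1 H:2 O:1 N:1
  + CH3 → C:1 H:3
Element totals:
  C: 8
  H: 9
  N: 1
  O: 1
Molecular formula: C8H9NO.
  M = 8(12.011) + 9(1.008) + 14.007 + 15.999
    = 96.088 + 9.072 + 14.007 + 15.999 = 135.166

135.17 g/mol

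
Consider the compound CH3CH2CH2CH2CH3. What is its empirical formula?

Element totals:
  C: 5
  H: 12
Molecular formula: C5H12.
gcd of subscripts (5, 12) = 1, so the empirical formula equals the molecular formula.

C5H12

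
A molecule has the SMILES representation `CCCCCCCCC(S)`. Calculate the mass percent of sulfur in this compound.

20.00%

Atom tally by fragment:
  CH3 → C:1 H:3
  CH2 → C:1 H:2
  CH2 → C:1 H:2
  CH2 → C:1 H:2
  CH2 → C:1 H:2
  CH2 → C:1 H:2
  CH2 → C:1 H:2
  CH2 → C:1 H:2
  CH2SH → C:1 H:3 S:1
Element totals:
  C: 9
  H: 20
  S: 1
Molecular formula: C9H20S.
Molar mass = 160.319 g/mol.
Mass from S: 1 × 32.06 = 32.060 g/mol.
%S = 32.060 / 160.319 × 100 = 20.00%.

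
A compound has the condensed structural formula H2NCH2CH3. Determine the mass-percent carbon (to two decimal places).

Element totals:
  C: 2
  H: 7
  N: 1
Molecular formula: C2H7N.
Molar mass = 45.085 g/mol.
Mass from C: 2 × 12.011 = 24.022 g/mol.
%C = 24.022 / 45.085 × 100 = 53.28%.

53.28%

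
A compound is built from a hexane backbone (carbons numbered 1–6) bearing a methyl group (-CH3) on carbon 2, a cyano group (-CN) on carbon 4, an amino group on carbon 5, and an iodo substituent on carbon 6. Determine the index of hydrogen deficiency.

Atom tally by fragment:
  CH3 → C:1 H:3
  CH(CH3) → C:2 H:4
  CH2 → C:1 H:2
  CH(CN) → C:2 H:1 N:1
  CH(NH2) → C:1 H:3 N:1
  CH2I → C:1 H:2 I:1
Element totals:
  C: 8
  H: 15
  I: 1
  N: 2
Molecular formula: C8H15IN2.
DoU = (2C + 2 + N − H − X) / 2 = (2·8 + 2 + 2 − 15 − 1) / 2 = 2.

2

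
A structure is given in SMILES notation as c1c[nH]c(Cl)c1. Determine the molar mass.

Atom tally by fragment:
  pyrrole ring core → C:4 H:5 N:1
  (− 1 ring H displaced by substituents)
  + Cl → Cl:1
Element totals:
  C: 4
  H: 4
  Cl: 1
  N: 1
Molecular formula: C4H4ClN.
  M = 4(12.011) + 4(1.008) + 35.45 + 14.007
    = 48.044 + 4.032 + 35.450 + 14.007 = 101.533

101.53 g/mol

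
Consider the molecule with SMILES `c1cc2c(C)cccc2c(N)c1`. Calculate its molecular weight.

Atom tally by fragment:
  naphthalene ring system core → C:10 H:8
  (− 2 ring H displaced by substituents)
  + CH3 → C:1 H:3
  + NH2 → N:1 H:2
Element totals:
  C: 11
  H: 11
  N: 1
Molecular formula: C11H11N.
  M = 11(12.011) + 11(1.008) + 14.007
    = 132.121 + 11.088 + 14.007 = 157.216

157.22 g/mol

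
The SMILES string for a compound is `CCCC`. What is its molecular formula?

C4H10

Atom tally by fragment:
  CH3 → C:1 H:3
  CH2 → C:1 H:2
  CH2 → C:1 H:2
  CH3 → C:1 H:3
Element totals:
  C: 4
  H: 10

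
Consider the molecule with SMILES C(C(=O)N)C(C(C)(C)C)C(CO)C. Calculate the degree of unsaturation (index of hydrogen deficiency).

1

Atom tally by fragment:
  H2NOCCH2 → C:2 H:4 O:1 N:1
  CH(C(CH3)3) → C:5 H:10
  CH(CH2OH) → C:2 H:4 O:1
  CH3 → C:1 H:3
Element totals:
  C: 10
  H: 21
  N: 1
  O: 2
Molecular formula: C10H21NO2.
DoU = (2C + 2 + N − H − X) / 2 = (2·10 + 2 + 1 − 21 − 0) / 2 = 1.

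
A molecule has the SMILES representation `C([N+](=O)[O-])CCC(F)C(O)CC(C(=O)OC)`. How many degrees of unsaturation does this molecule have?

Atom tally by fragment:
  O2NCH2 → C:1 H:2 N:1 O:2
  CH2 → C:1 H:2
  CH2 → C:1 H:2
  CH(F) → C:1 H:1 F:1
  CH(OH) → C:1 H:2 O:1
  CH2 → C:1 H:2
  CH2COOCH3 → C:3 H:5 O:2
Element totals:
  C: 9
  H: 16
  F: 1
  N: 1
  O: 5
Molecular formula: C9H16FNO5.
DoU = (2C + 2 + N − H − X) / 2 = (2·9 + 2 + 1 − 16 − 1) / 2 = 2.

2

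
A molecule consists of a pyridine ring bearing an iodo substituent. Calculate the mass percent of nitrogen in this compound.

Atom tally by fragment:
  pyridine ring core → C:5 H:5 N:1
  (− 1 ring H displaced by substituents)
  + I → I:1
Element totals:
  C: 5
  H: 4
  I: 1
  N: 1
Molecular formula: C5H4IN.
Molar mass = 204.998 g/mol.
Mass from N: 1 × 14.007 = 14.007 g/mol.
%N = 14.007 / 204.998 × 100 = 6.83%.

6.83%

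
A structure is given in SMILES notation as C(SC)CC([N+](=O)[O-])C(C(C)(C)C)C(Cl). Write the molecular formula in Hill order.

Atom tally by fragment:
  CH3SCH2 → C:2 H:5 S:1
  CH2 → C:1 H:2
  CH(NO2) → C:1 H:1 N:1 O:2
  CH(C(CH3)3) → C:5 H:10
  CH2Cl → C:1 H:2 Cl:1
Element totals:
  C: 10
  H: 20
  Cl: 1
  N: 1
  O: 2
  S: 1

C10H20ClNO2S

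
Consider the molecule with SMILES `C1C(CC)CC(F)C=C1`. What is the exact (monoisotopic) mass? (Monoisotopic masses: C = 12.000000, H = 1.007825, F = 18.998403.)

128.1001

Atom tally by fragment:
  cyclohexene ring core → C:6 H:10
  (− 2 ring H displaced by substituents)
  + C2H5 → C:2 H:5
  + F → F:1
Element totals:
  C: 8
  H: 13
  F: 1
Molecular formula: C8H13F.
  M = 8(12.0) + 13(1.007825) + 18.998403
    = 96.000000 + 13.101725 + 18.998403 = 128.100128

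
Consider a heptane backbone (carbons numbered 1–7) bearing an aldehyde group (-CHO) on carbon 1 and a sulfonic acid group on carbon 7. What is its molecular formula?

Atom tally by fragment:
  OHCCH2 → C:2 H:3 O:1
  CH2 → C:1 H:2
  CH2 → C:1 H:2
  CH2 → C:1 H:2
  CH2 → C:1 H:2
  CH2 → C:1 H:2
  CH2SO3H → C:1 H:3 S:1 O:3
Element totals:
  C: 8
  H: 16
  O: 4
  S: 1

C8H16O4S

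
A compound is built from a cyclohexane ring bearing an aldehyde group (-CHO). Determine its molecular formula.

C7H12O

Atom tally by fragment:
  cyclohexane ring core → C:6 H:12
  (− 1 ring H displaced by substituents)
  + CHO → C:1 H:1 O:1
Element totals:
  C: 7
  H: 12
  O: 1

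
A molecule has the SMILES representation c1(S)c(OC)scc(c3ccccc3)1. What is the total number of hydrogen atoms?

10

Atom tally by fragment:
  thiophene ring core → C:4 H:4 S:1
  (− 3 ring H displaced by substituents)
  + SH → S:1 H:1
  + OCH3 → C:1 H:3 O:1
  + C6H5 → C:6 H:5
Element totals:
  C: 11
  H: 10
  O: 1
  S: 2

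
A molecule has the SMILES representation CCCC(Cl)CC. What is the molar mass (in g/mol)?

Atom tally by fragment:
  CH3 → C:1 H:3
  CH2 → C:1 H:2
  CH2 → C:1 H:2
  CH(Cl) → C:1 H:1 Cl:1
  CH2 → C:1 H:2
  CH3 → C:1 H:3
Element totals:
  C: 6
  H: 13
  Cl: 1
Molecular formula: C6H13Cl.
  M = 6(12.011) + 13(1.008) + 35.45
    = 72.066 + 13.104 + 35.450 = 120.620

120.62 g/mol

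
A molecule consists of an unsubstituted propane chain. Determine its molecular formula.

C3H8

Atom tally by fragment:
  CH3 → C:1 H:3
  CH2 → C:1 H:2
  CH3 → C:1 H:3
Element totals:
  C: 3
  H: 8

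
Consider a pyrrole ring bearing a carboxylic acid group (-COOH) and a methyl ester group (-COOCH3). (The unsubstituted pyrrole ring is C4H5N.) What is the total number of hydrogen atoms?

7

Atom tally by fragment:
  pyrrole ring core → C:4 H:5 N:1
  (− 2 ring H displaced by substituents)
  + COOH → C:1 H:1 O:2
  + COOCH3 → C:2 H:3 O:2
Element totals:
  C: 7
  H: 7
  N: 1
  O: 4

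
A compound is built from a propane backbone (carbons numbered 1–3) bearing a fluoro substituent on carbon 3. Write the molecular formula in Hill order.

Atom tally by fragment:
  CH3 → C:1 H:3
  CH2 → C:1 H:2
  CH2F → C:1 H:2 F:1
Element totals:
  C: 3
  H: 7
  F: 1

C3H7F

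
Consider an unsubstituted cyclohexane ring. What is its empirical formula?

CH2

Atom tally by fragment:
  cyclohexane ring core → C:6 H:12
Element totals:
  C: 6
  H: 12
Molecular formula: C6H12.
gcd of subscripts = 6; dividing each by 6:
  C: 6/6 = 1
  H: 12/6 = 2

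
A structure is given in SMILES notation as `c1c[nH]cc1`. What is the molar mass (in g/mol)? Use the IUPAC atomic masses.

Atom tally by fragment:
  pyrrole ring core → C:4 H:5 N:1
Element totals:
  C: 4
  H: 5
  N: 1
Molecular formula: C4H5N.
  M = 4(12.011) + 5(1.008) + 14.007
    = 48.044 + 5.040 + 14.007 = 67.091

67.09 g/mol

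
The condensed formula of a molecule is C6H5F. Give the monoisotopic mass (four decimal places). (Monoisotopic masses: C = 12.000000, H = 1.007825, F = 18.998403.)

96.0375

Atom tally by fragment:
  benzene ring core → C:6 H:6
  (− 1 ring H displaced by substituents)
  + F → F:1
Element totals:
  C: 6
  H: 5
  F: 1
Molecular formula: C6H5F.
  M = 6(12.0) + 5(1.007825) + 18.998403
    = 72.000000 + 5.039125 + 18.998403 = 96.037528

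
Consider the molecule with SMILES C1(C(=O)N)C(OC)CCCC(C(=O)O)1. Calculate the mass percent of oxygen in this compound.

Atom tally by fragment:
  cyclohexane ring core → C:6 H:12
  (− 3 ring H displaced by substituents)
  + CONH2 → C:1 H:2 O:1 N:1
  + OCH3 → C:1 H:3 O:1
  + COOH → C:1 H:1 O:2
Element totals:
  C: 9
  H: 15
  N: 1
  O: 4
Molecular formula: C9H15NO4.
Molar mass = 201.222 g/mol.
Mass from O: 4 × 15.999 = 63.996 g/mol.
%O = 63.996 / 201.222 × 100 = 31.80%.

31.80%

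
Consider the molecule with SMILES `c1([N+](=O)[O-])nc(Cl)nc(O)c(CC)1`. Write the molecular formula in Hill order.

C6H6ClN3O3

Atom tally by fragment:
  pyrimidine ring core → C:4 H:4 N:2
  (− 4 ring H displaced by substituents)
  + NO2 → N:1 O:2
  + Cl → Cl:1
  + OH → O:1 H:1
  + C2H5 → C:2 H:5
Element totals:
  C: 6
  H: 6
  Cl: 1
  N: 3
  O: 3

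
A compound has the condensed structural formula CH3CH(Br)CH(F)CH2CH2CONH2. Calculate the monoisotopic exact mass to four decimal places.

Atom tally by fragment:
  CH3 → C:1 H:3
  CH(Br) → C:1 H:1 Br:1
  CH(F) → C:1 H:1 F:1
  CH2 → C:1 H:2
  CH2CONH2 → C:2 H:4 O:1 N:1
Element totals:
  C: 6
  H: 11
  Br: 1
  F: 1
  N: 1
  O: 1
Molecular formula: C6H11BrFNO.
  M = 6(12.0) + 11(1.007825) + 78.918338 + 18.998403 + 14.003074 + 15.994915
    = 72.000000 + 11.086075 + 78.918338 + 18.998403 + 14.003074 + 15.994915 = 211.000805

211.0008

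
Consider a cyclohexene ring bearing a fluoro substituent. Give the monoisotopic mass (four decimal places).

Atom tally by fragment:
  cyclohexene ring core → C:6 H:10
  (− 1 ring H displaced by substituents)
  + F → F:1
Element totals:
  C: 6
  H: 9
  F: 1
Molecular formula: C6H9F.
  M = 6(12.0) + 9(1.007825) + 18.998403
    = 72.000000 + 9.070425 + 18.998403 = 100.068828

100.0688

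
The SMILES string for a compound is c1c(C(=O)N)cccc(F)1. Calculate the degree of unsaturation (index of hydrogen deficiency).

Atom tally by fragment:
  benzene ring core → C:6 H:6
  (− 2 ring H displaced by substituents)
  + CONH2 → C:1 H:2 O:1 N:1
  + F → F:1
Element totals:
  C: 7
  H: 6
  F: 1
  N: 1
  O: 1
Molecular formula: C7H6FNO.
DoU = (2C + 2 + N − H − X) / 2 = (2·7 + 2 + 1 − 6 − 1) / 2 = 5.

5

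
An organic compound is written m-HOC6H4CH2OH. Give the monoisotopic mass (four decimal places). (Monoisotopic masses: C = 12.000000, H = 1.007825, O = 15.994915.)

Atom tally by fragment:
  benzene ring core → C:6 H:6
  (− 2 ring H displaced by substituents)
  + OH → O:1 H:1
  + CH2OH → C:1 H:3 O:1
Element totals:
  C: 7
  H: 8
  O: 2
Molecular formula: C7H8O2.
  M = 7(12.0) + 8(1.007825) + 2(15.994915)
    = 84.000000 + 8.062600 + 31.989830 = 124.052430

124.0524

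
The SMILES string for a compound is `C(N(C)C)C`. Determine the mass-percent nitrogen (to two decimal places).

19.15%

Atom tally by fragment:
  (CH3)2NCH2 → C:3 H:8 N:1
  CH3 → C:1 H:3
Element totals:
  C: 4
  H: 11
  N: 1
Molecular formula: C4H11N.
Molar mass = 73.139 g/mol.
Mass from N: 1 × 14.007 = 14.007 g/mol.
%N = 14.007 / 73.139 × 100 = 19.15%.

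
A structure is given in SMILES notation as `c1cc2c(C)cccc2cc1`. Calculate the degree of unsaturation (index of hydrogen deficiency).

Atom tally by fragment:
  naphthalene ring system core → C:10 H:8
  (− 1 ring H displaced by substituents)
  + CH3 → C:1 H:3
Element totals:
  C: 11
  H: 10
Molecular formula: C11H10.
DoU = (2C + 2 + N − H − X) / 2 = (2·11 + 2 + 0 − 10 − 0) / 2 = 7.

7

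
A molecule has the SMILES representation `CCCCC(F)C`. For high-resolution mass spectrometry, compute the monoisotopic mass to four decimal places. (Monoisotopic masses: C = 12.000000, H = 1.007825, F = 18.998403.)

Atom tally by fragment:
  CH3 → C:1 H:3
  CH2 → C:1 H:2
  CH2 → C:1 H:2
  CH2 → C:1 H:2
  CH(F) → C:1 H:1 F:1
  CH3 → C:1 H:3
Element totals:
  C: 6
  H: 13
  F: 1
Molecular formula: C6H13F.
  M = 6(12.0) + 13(1.007825) + 18.998403
    = 72.000000 + 13.101725 + 18.998403 = 104.100128

104.1001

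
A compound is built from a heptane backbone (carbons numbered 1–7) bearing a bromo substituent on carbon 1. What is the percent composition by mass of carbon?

Atom tally by fragment:
  BrCH2 → C:1 H:2 Br:1
  CH2 → C:1 H:2
  CH2 → C:1 H:2
  CH2 → C:1 H:2
  CH2 → C:1 H:2
  CH2 → C:1 H:2
  CH3 → C:1 H:3
Element totals:
  C: 7
  H: 15
  Br: 1
Molecular formula: C7H15Br.
Molar mass = 179.101 g/mol.
Mass from C: 7 × 12.011 = 84.077 g/mol.
%C = 84.077 / 179.101 × 100 = 46.94%.

46.94%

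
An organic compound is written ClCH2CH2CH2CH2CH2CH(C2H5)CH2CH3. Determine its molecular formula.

C10H21Cl

Atom tally by fragment:
  ClCH2 → C:1 H:2 Cl:1
  CH2 → C:1 H:2
  CH2 → C:1 H:2
  CH2 → C:1 H:2
  CH2 → C:1 H:2
  CH(C2H5) → C:3 H:6
  CH2 → C:1 H:2
  CH3 → C:1 H:3
Element totals:
  C: 10
  H: 21
  Cl: 1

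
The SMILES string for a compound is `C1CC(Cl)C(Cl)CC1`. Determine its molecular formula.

C6H10Cl2

Atom tally by fragment:
  cyclohexane ring core → C:6 H:12
  (− 2 ring H displaced by substituents)
  + Cl → Cl:1
  + Cl → Cl:1
Element totals:
  C: 6
  H: 10
  Cl: 2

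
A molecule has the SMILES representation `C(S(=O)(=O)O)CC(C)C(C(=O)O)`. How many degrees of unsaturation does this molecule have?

1

Atom tally by fragment:
  HO3SCH2 → C:1 H:3 S:1 O:3
  CH2 → C:1 H:2
  CH(CH3) → C:2 H:4
  CH2COOH → C:2 H:3 O:2
Element totals:
  C: 6
  H: 12
  O: 5
  S: 1
Molecular formula: C6H12O5S.
DoU = (2C + 2 + N − H − X) / 2 = (2·6 + 2 + 0 − 12 − 0) / 2 = 1.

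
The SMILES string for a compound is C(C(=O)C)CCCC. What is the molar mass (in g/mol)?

114.19 g/mol

Atom tally by fragment:
  CH3COCH2 → C:3 H:5 O:1
  CH2 → C:1 H:2
  CH2 → C:1 H:2
  CH2 → C:1 H:2
  CH3 → C:1 H:3
Element totals:
  C: 7
  H: 14
  O: 1
Molecular formula: C7H14O.
  M = 7(12.011) + 14(1.008) + 15.999
    = 84.077 + 14.112 + 15.999 = 114.188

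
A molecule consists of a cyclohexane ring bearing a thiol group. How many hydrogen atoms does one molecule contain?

Atom tally by fragment:
  cyclohexane ring core → C:6 H:12
  (− 1 ring H displaced by substituents)
  + SH → S:1 H:1
Element totals:
  C: 6
  H: 12
  S: 1

12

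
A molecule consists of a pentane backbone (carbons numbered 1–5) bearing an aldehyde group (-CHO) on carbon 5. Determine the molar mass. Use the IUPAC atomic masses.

Atom tally by fragment:
  CH3 → C:1 H:3
  CH2 → C:1 H:2
  CH2 → C:1 H:2
  CH2 → C:1 H:2
  CH2CHO → C:2 H:3 O:1
Element totals:
  C: 6
  H: 12
  O: 1
Molecular formula: C6H12O.
  M = 6(12.011) + 12(1.008) + 15.999
    = 72.066 + 12.096 + 15.999 = 100.161

100.16 g/mol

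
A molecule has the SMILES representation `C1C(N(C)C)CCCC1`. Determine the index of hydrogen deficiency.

1

Atom tally by fragment:
  cyclohexane ring core → C:6 H:12
  (− 1 ring H displaced by substituents)
  + N(CH3)2 → N:1 C:2 H:6
Element totals:
  C: 8
  H: 17
  N: 1
Molecular formula: C8H17N.
DoU = (2C + 2 + N − H − X) / 2 = (2·8 + 2 + 1 − 17 − 0) / 2 = 1.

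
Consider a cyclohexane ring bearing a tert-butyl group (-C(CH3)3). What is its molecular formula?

C10H20

Atom tally by fragment:
  cyclohexane ring core → C:6 H:12
  (− 1 ring H displaced by substituents)
  + C(CH3)3 → C:4 H:9
Element totals:
  C: 10
  H: 20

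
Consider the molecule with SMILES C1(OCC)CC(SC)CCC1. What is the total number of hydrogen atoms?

18

Atom tally by fragment:
  cyclohexane ring core → C:6 H:12
  (− 2 ring H displaced by substituents)
  + OC2H5 → C:2 H:5 O:1
  + SCH3 → C:1 H:3 S:1
Element totals:
  C: 9
  H: 18
  O: 1
  S: 1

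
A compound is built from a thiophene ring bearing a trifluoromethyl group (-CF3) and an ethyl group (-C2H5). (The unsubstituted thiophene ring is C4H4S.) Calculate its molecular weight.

180.19 g/mol

Atom tally by fragment:
  thiophene ring core → C:4 H:4 S:1
  (− 2 ring H displaced by substituents)
  + CF3 → C:1 F:3
  + C2H5 → C:2 H:5
Element totals:
  C: 7
  H: 7
  F: 3
  S: 1
Molecular formula: C7H7F3S.
  M = 7(12.011) + 7(1.008) + 3(18.998) + 32.06
    = 84.077 + 7.056 + 56.994 + 32.060 = 180.187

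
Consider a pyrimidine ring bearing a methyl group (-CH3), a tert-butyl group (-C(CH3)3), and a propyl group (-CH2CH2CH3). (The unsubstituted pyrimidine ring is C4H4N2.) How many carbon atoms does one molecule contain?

12

Atom tally by fragment:
  pyrimidine ring core → C:4 H:4 N:2
  (− 3 ring H displaced by substituents)
  + CH3 → C:1 H:3
  + C(CH3)3 → C:4 H:9
  + CH2CH2CH3 → C:3 H:7
Element totals:
  C: 12
  H: 20
  N: 2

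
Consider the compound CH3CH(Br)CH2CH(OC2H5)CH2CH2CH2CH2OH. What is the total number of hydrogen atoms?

Atom tally by fragment:
  CH3 → C:1 H:3
  CH(Br) → C:1 H:1 Br:1
  CH2 → C:1 H:2
  CH(OC2H5) → C:3 H:6 O:1
  CH2 → C:1 H:2
  CH2 → C:1 H:2
  CH2 → C:1 H:2
  CH2OH → C:1 H:3 O:1
Element totals:
  C: 10
  H: 21
  Br: 1
  O: 2

21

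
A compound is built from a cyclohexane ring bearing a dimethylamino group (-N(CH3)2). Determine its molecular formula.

C8H17N

Atom tally by fragment:
  cyclohexane ring core → C:6 H:12
  (− 1 ring H displaced by substituents)
  + N(CH3)2 → N:1 C:2 H:6
Element totals:
  C: 8
  H: 17
  N: 1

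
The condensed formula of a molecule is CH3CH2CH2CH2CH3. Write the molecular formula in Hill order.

C5H12

Element totals:
  C: 5
  H: 12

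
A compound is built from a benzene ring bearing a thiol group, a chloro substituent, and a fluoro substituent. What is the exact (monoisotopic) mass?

Atom tally by fragment:
  benzene ring core → C:6 H:6
  (− 3 ring H displaced by substituents)
  + SH → S:1 H:1
  + Cl → Cl:1
  + F → F:1
Element totals:
  C: 6
  H: 4
  Cl: 1
  F: 1
  S: 1
Molecular formula: C6H4ClFS.
  M = 6(12.0) + 4(1.007825) + 34.968853 + 18.998403 + 31.972071
    = 72.000000 + 4.031300 + 34.968853 + 18.998403 + 31.972071 = 161.970627

161.9706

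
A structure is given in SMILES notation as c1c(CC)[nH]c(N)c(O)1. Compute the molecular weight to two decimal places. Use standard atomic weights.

Atom tally by fragment:
  pyrrole ring core → C:4 H:5 N:1
  (− 3 ring H displaced by substituents)
  + C2H5 → C:2 H:5
  + NH2 → N:1 H:2
  + OH → O:1 H:1
Element totals:
  C: 6
  H: 10
  N: 2
  O: 1
Molecular formula: C6H10N2O.
  M = 6(12.011) + 10(1.008) + 2(14.007) + 15.999
    = 72.066 + 10.080 + 28.014 + 15.999 = 126.159

126.16 g/mol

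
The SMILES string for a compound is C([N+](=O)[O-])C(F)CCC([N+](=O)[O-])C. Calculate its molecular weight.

194.16 g/mol

Atom tally by fragment:
  O2NCH2 → C:1 H:2 N:1 O:2
  CH(F) → C:1 H:1 F:1
  CH2 → C:1 H:2
  CH2 → C:1 H:2
  CH(NO2) → C:1 H:1 N:1 O:2
  CH3 → C:1 H:3
Element totals:
  C: 6
  H: 11
  F: 1
  N: 2
  O: 4
Molecular formula: C6H11FN2O4.
  M = 6(12.011) + 11(1.008) + 18.998 + 2(14.007) + 4(15.999)
    = 72.066 + 11.088 + 18.998 + 28.014 + 63.996 = 194.162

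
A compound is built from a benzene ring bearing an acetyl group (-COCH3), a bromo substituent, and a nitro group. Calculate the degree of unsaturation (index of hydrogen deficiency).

6

Atom tally by fragment:
  benzene ring core → C:6 H:6
  (− 3 ring H displaced by substituents)
  + COCH3 → C:2 H:3 O:1
  + Br → Br:1
  + NO2 → N:1 O:2
Element totals:
  C: 8
  H: 6
  Br: 1
  N: 1
  O: 3
Molecular formula: C8H6BrNO3.
DoU = (2C + 2 + N − H − X) / 2 = (2·8 + 2 + 1 − 6 − 1) / 2 = 6.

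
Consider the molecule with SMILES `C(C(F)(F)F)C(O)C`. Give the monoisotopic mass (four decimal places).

Atom tally by fragment:
  F3CCH2 → C:2 H:2 F:3
  CH(OH) → C:1 H:2 O:1
  CH3 → C:1 H:3
Element totals:
  C: 4
  H: 7
  F: 3
  O: 1
Molecular formula: C4H7F3O.
  M = 4(12.0) + 7(1.007825) + 3(18.998403) + 15.994915
    = 48.000000 + 7.054775 + 56.995209 + 15.994915 = 128.044899

128.0449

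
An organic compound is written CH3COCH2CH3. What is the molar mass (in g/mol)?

Atom tally by fragment:
  CH3COCH2 → C:3 H:5 O:1
  CH3 → C:1 H:3
Element totals:
  C: 4
  H: 8
  O: 1
Molecular formula: C4H8O.
  M = 4(12.011) + 8(1.008) + 15.999
    = 48.044 + 8.064 + 15.999 = 72.107

72.11 g/mol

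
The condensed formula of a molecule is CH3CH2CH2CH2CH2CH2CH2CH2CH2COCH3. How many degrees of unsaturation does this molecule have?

1

Element totals:
  C: 11
  H: 22
  O: 1
Molecular formula: C11H22O.
DoU = (2C + 2 + N − H − X) / 2 = (2·11 + 2 + 0 − 22 − 0) / 2 = 1.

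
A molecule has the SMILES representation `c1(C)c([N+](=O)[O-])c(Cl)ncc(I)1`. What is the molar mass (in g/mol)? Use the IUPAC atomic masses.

Atom tally by fragment:
  pyridine ring core → C:5 H:5 N:1
  (− 4 ring H displaced by substituents)
  + CH3 → C:1 H:3
  + NO2 → N:1 O:2
  + Cl → Cl:1
  + I → I:1
Element totals:
  C: 6
  H: 4
  Cl: 1
  I: 1
  N: 2
  O: 2
Molecular formula: C6H4ClIN2O2.
  M = 6(12.011) + 4(1.008) + 35.45 + 126.904 + 2(14.007) + 2(15.999)
    = 72.066 + 4.032 + 35.450 + 126.904 + 28.014 + 31.998 = 298.464

298.46 g/mol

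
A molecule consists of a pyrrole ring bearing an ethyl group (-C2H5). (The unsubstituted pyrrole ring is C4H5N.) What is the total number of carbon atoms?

Atom tally by fragment:
  pyrrole ring core → C:4 H:5 N:1
  (− 1 ring H displaced by substituents)
  + C2H5 → C:2 H:5
Element totals:
  C: 6
  H: 9
  N: 1

6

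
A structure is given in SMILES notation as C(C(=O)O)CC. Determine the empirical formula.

Atom tally by fragment:
  HOOCCH2 → C:2 H:3 O:2
  CH2 → C:1 H:2
  CH3 → C:1 H:3
Element totals:
  C: 4
  H: 8
  O: 2
Molecular formula: C4H8O2.
gcd of subscripts = 2; dividing each by 2:
  C: 4/2 = 2
  H: 8/2 = 4
  O: 2/2 = 1

C2H4O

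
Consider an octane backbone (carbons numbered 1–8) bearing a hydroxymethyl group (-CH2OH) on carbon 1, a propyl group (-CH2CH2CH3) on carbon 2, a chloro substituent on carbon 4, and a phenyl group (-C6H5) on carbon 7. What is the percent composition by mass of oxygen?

5.39%

Atom tally by fragment:
  HOCH2CH2 → C:2 H:5 O:1
  CH(CH2CH2CH3) → C:4 H:8
  CH2 → C:1 H:2
  CH(Cl) → C:1 H:1 Cl:1
  CH2 → C:1 H:2
  CH2 → C:1 H:2
  CH(C6H5) → C:7 H:6
  CH3 → C:1 H:3
Element totals:
  C: 18
  H: 29
  Cl: 1
  O: 1
Molecular formula: C18H29ClO.
Molar mass = 296.879 g/mol.
Mass from O: 1 × 15.999 = 15.999 g/mol.
%O = 15.999 / 296.879 × 100 = 5.39%.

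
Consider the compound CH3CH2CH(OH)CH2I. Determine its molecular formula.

Element totals:
  C: 4
  H: 9
  I: 1
  O: 1

C4H9IO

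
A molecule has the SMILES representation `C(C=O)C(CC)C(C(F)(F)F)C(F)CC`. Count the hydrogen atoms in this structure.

Atom tally by fragment:
  OHCCH2 → C:2 H:3 O:1
  CH(C2H5) → C:3 H:6
  CH(CF3) → C:2 H:1 F:3
  CH(F) → C:1 H:1 F:1
  CH2 → C:1 H:2
  CH3 → C:1 H:3
Element totals:
  C: 10
  H: 16
  F: 4
  O: 1

16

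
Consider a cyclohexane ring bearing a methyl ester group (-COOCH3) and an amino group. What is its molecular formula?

C8H15NO2

Atom tally by fragment:
  cyclohexane ring core → C:6 H:12
  (− 2 ring H displaced by substituents)
  + COOCH3 → C:2 H:3 O:2
  + NH2 → N:1 H:2
Element totals:
  C: 8
  H: 15
  N: 1
  O: 2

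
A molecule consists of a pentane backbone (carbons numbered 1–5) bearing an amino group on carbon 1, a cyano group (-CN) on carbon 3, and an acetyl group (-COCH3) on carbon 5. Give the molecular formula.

Atom tally by fragment:
  H2NCH2 → C:1 H:4 N:1
  CH2 → C:1 H:2
  CH(CN) → C:2 H:1 N:1
  CH2 → C:1 H:2
  CH2COCH3 → C:3 H:5 O:1
Element totals:
  C: 8
  H: 14
  N: 2
  O: 1

C8H14N2O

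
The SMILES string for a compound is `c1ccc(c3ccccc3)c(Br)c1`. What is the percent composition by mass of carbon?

61.83%

Atom tally by fragment:
  benzene ring core → C:6 H:6
  (− 2 ring H displaced by substituents)
  + C6H5 → C:6 H:5
  + Br → Br:1
Element totals:
  C: 12
  H: 9
  Br: 1
Molecular formula: C12H9Br.
Molar mass = 233.108 g/mol.
Mass from C: 12 × 12.011 = 144.132 g/mol.
%C = 144.132 / 233.108 × 100 = 61.83%.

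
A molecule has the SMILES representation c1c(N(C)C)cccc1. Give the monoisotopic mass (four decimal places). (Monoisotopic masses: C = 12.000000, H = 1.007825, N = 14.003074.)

121.0891

Atom tally by fragment:
  benzene ring core → C:6 H:6
  (− 1 ring H displaced by substituents)
  + N(CH3)2 → N:1 C:2 H:6
Element totals:
  C: 8
  H: 11
  N: 1
Molecular formula: C8H11N.
  M = 8(12.0) + 11(1.007825) + 14.003074
    = 96.000000 + 11.086075 + 14.003074 = 121.089149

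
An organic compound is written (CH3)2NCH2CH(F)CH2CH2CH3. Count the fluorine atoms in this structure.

1

Atom tally by fragment:
  (CH3)2NCH2 → C:3 H:8 N:1
  CH(F) → C:1 H:1 F:1
  CH2 → C:1 H:2
  CH2 → C:1 H:2
  CH3 → C:1 H:3
Element totals:
  C: 7
  H: 16
  F: 1
  N: 1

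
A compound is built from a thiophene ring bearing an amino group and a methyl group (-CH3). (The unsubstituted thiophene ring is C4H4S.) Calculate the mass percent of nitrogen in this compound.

Atom tally by fragment:
  thiophene ring core → C:4 H:4 S:1
  (− 2 ring H displaced by substituents)
  + NH2 → N:1 H:2
  + CH3 → C:1 H:3
Element totals:
  C: 5
  H: 7
  N: 1
  S: 1
Molecular formula: C5H7NS.
Molar mass = 113.178 g/mol.
Mass from N: 1 × 14.007 = 14.007 g/mol.
%N = 14.007 / 113.178 × 100 = 12.38%.

12.38%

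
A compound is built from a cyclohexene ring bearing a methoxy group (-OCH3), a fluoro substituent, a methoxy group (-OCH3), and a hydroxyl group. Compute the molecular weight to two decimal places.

Atom tally by fragment:
  cyclohexene ring core → C:6 H:10
  (− 4 ring H displaced by substituents)
  + OCH3 → C:1 H:3 O:1
  + F → F:1
  + OCH3 → C:1 H:3 O:1
  + OH → O:1 H:1
Element totals:
  C: 8
  H: 13
  F: 1
  O: 3
Molecular formula: C8H13FO3.
  M = 8(12.011) + 13(1.008) + 18.998 + 3(15.999)
    = 96.088 + 13.104 + 18.998 + 47.997 = 176.187

176.19 g/mol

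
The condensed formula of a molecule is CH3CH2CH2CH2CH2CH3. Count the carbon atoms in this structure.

6

Atom tally by fragment:
  CH3 → C:1 H:3
  CH2 → C:1 H:2
  CH2 → C:1 H:2
  CH2 → C:1 H:2
  CH2 → C:1 H:2
  CH3 → C:1 H:3
Element totals:
  C: 6
  H: 14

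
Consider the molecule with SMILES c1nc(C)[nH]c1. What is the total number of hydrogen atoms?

6

Atom tally by fragment:
  imidazole ring core → C:3 H:4 N:2
  (− 1 ring H displaced by substituents)
  + CH3 → C:1 H:3
Element totals:
  C: 4
  H: 6
  N: 2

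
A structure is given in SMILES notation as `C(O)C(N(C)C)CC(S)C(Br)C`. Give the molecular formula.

Atom tally by fragment:
  HOCH2 → C:1 H:3 O:1
  CH(N(CH3)2) → C:3 H:7 N:1
  CH2 → C:1 H:2
  CH(SH) → C:1 H:2 S:1
  CH(Br) → C:1 H:1 Br:1
  CH3 → C:1 H:3
Element totals:
  C: 8
  H: 18
  Br: 1
  N: 1
  O: 1
  S: 1

C8H18BrNOS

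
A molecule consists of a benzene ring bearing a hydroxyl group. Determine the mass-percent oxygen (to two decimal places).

Atom tally by fragment:
  benzene ring core → C:6 H:6
  (− 1 ring H displaced by substituents)
  + OH → O:1 H:1
Element totals:
  C: 6
  H: 6
  O: 1
Molecular formula: C6H6O.
Molar mass = 94.113 g/mol.
Mass from O: 1 × 15.999 = 15.999 g/mol.
%O = 15.999 / 94.113 × 100 = 17.00%.

17.00%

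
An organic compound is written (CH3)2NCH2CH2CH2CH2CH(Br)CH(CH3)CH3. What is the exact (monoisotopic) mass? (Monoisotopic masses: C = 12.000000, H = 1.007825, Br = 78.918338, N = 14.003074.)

235.0936

Atom tally by fragment:
  (CH3)2NCH2 → C:3 H:8 N:1
  CH2 → C:1 H:2
  CH2 → C:1 H:2
  CH2 → C:1 H:2
  CH(Br) → C:1 H:1 Br:1
  CH(CH3) → C:2 H:4
  CH3 → C:1 H:3
Element totals:
  C: 10
  H: 22
  Br: 1
  N: 1
Molecular formula: C10H22BrN.
  M = 10(12.0) + 22(1.007825) + 78.918338 + 14.003074
    = 120.000000 + 22.172150 + 78.918338 + 14.003074 = 235.093562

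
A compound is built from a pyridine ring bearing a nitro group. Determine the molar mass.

124.10 g/mol

Atom tally by fragment:
  pyridine ring core → C:5 H:5 N:1
  (− 1 ring H displaced by substituents)
  + NO2 → N:1 O:2
Element totals:
  C: 5
  H: 4
  N: 2
  O: 2
Molecular formula: C5H4N2O2.
  M = 5(12.011) + 4(1.008) + 2(14.007) + 2(15.999)
    = 60.055 + 4.032 + 28.014 + 31.998 = 124.099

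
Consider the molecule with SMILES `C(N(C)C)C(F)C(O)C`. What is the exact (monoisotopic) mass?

Atom tally by fragment:
  (CH3)2NCH2 → C:3 H:8 N:1
  CH(F) → C:1 H:1 F:1
  CH(OH) → C:1 H:2 O:1
  CH3 → C:1 H:3
Element totals:
  C: 6
  H: 14
  F: 1
  N: 1
  O: 1
Molecular formula: C6H14FNO.
  M = 6(12.0) + 14(1.007825) + 18.998403 + 14.003074 + 15.994915
    = 72.000000 + 14.109550 + 18.998403 + 14.003074 + 15.994915 = 135.105942

135.1059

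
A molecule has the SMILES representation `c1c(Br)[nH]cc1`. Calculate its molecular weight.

145.99 g/mol

Atom tally by fragment:
  pyrrole ring core → C:4 H:5 N:1
  (− 1 ring H displaced by substituents)
  + Br → Br:1
Element totals:
  C: 4
  H: 4
  Br: 1
  N: 1
Molecular formula: C4H4BrN.
  M = 4(12.011) + 4(1.008) + 79.904 + 14.007
    = 48.044 + 4.032 + 79.904 + 14.007 = 145.987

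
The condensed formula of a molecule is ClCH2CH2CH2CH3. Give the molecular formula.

Atom tally by fragment:
  ClCH2 → C:1 H:2 Cl:1
  CH2 → C:1 H:2
  CH2 → C:1 H:2
  CH3 → C:1 H:3
Element totals:
  C: 4
  H: 9
  Cl: 1

C4H9Cl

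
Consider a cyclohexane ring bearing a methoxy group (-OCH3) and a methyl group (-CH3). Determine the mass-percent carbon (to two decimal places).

Atom tally by fragment:
  cyclohexane ring core → C:6 H:12
  (− 2 ring H displaced by substituents)
  + OCH3 → C:1 H:3 O:1
  + CH3 → C:1 H:3
Element totals:
  C: 8
  H: 16
  O: 1
Molecular formula: C8H16O.
Molar mass = 128.215 g/mol.
Mass from C: 8 × 12.011 = 96.088 g/mol.
%C = 96.088 / 128.215 × 100 = 74.94%.

74.94%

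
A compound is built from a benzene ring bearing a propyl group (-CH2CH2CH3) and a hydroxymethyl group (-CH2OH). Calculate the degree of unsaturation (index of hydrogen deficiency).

Atom tally by fragment:
  benzene ring core → C:6 H:6
  (− 2 ring H displaced by substituents)
  + CH2CH2CH3 → C:3 H:7
  + CH2OH → C:1 H:3 O:1
Element totals:
  C: 10
  H: 14
  O: 1
Molecular formula: C10H14O.
DoU = (2C + 2 + N − H − X) / 2 = (2·10 + 2 + 0 − 14 − 0) / 2 = 4.

4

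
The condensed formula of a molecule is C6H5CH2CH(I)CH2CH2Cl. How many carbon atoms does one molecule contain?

10

Element totals:
  C: 10
  H: 12
  Cl: 1
  I: 1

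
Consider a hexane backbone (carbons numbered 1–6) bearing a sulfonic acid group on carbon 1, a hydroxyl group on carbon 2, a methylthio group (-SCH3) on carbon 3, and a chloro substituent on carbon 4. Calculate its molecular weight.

Atom tally by fragment:
  HO3SCH2 → C:1 H:3 S:1 O:3
  CH(OH) → C:1 H:2 O:1
  CH(SCH3) → C:2 H:4 S:1
  CH(Cl) → C:1 H:1 Cl:1
  CH2 → C:1 H:2
  CH3 → C:1 H:3
Element totals:
  C: 7
  H: 15
  Cl: 1
  O: 4
  S: 2
Molecular formula: C7H15ClO4S2.
  M = 7(12.011) + 15(1.008) + 35.45 + 4(15.999) + 2(32.06)
    = 84.077 + 15.120 + 35.450 + 63.996 + 64.120 = 262.763

262.76 g/mol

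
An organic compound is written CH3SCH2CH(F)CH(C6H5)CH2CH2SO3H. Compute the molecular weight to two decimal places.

Atom tally by fragment:
  CH3SCH2 → C:2 H:5 S:1
  CH(F) → C:1 H:1 F:1
  CH(C6H5) → C:7 H:6
  CH2 → C:1 H:2
  CH2SO3H → C:1 H:3 S:1 O:3
Element totals:
  C: 12
  H: 17
  F: 1
  O: 3
  S: 2
Molecular formula: C12H17FO3S2.
  M = 12(12.011) + 17(1.008) + 18.998 + 3(15.999) + 2(32.06)
    = 144.132 + 17.136 + 18.998 + 47.997 + 64.120 = 292.383

292.38 g/mol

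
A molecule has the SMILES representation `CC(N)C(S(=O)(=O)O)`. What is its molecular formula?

Atom tally by fragment:
  CH3 → C:1 H:3
  CH(NH2) → C:1 H:3 N:1
  CH2SO3H → C:1 H:3 S:1 O:3
Element totals:
  C: 3
  H: 9
  N: 1
  O: 3
  S: 1

C3H9NO3S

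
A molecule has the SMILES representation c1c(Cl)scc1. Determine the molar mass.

Atom tally by fragment:
  thiophene ring core → C:4 H:4 S:1
  (− 1 ring H displaced by substituents)
  + Cl → Cl:1
Element totals:
  C: 4
  H: 3
  Cl: 1
  S: 1
Molecular formula: C4H3ClS.
  M = 4(12.011) + 3(1.008) + 35.45 + 32.06
    = 48.044 + 3.024 + 35.450 + 32.060 = 118.578

118.58 g/mol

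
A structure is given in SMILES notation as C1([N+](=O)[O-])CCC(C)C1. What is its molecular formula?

Atom tally by fragment:
  cyclopentane ring core → C:5 H:10
  (− 2 ring H displaced by substituents)
  + NO2 → N:1 O:2
  + CH3 → C:1 H:3
Element totals:
  C: 6
  H: 11
  N: 1
  O: 2

C6H11NO2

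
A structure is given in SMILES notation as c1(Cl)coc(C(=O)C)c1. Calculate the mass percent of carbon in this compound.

49.85%

Atom tally by fragment:
  furan ring core → C:4 H:4 O:1
  (− 2 ring H displaced by substituents)
  + Cl → Cl:1
  + COCH3 → C:2 H:3 O:1
Element totals:
  C: 6
  H: 5
  Cl: 1
  O: 2
Molecular formula: C6H5ClO2.
Molar mass = 144.554 g/mol.
Mass from C: 6 × 12.011 = 72.066 g/mol.
%C = 72.066 / 144.554 × 100 = 49.85%.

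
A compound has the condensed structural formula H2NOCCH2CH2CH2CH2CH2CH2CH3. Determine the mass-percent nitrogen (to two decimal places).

9.78%

Element totals:
  C: 8
  H: 17
  N: 1
  O: 1
Molecular formula: C8H17NO.
Molar mass = 143.230 g/mol.
Mass from N: 1 × 14.007 = 14.007 g/mol.
%N = 14.007 / 143.230 × 100 = 9.78%.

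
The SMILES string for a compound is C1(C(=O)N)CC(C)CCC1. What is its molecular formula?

Atom tally by fragment:
  cyclohexane ring core → C:6 H:12
  (− 2 ring H displaced by substituents)
  + CONH2 → C:1 H:2 O:1 N:1
  + CH3 → C:1 H:3
Element totals:
  C: 8
  H: 15
  N: 1
  O: 1

C8H15NO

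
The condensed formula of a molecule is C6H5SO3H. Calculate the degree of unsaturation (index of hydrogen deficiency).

Element totals:
  C: 6
  H: 6
  O: 3
  S: 1
Molecular formula: C6H6O3S.
DoU = (2C + 2 + N − H − X) / 2 = (2·6 + 2 + 0 − 6 − 0) / 2 = 4.

4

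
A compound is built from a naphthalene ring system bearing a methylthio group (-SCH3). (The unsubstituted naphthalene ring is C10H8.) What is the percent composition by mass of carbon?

75.82%

Atom tally by fragment:
  naphthalene ring system core → C:10 H:8
  (− 1 ring H displaced by substituents)
  + SCH3 → C:1 H:3 S:1
Element totals:
  C: 11
  H: 10
  S: 1
Molecular formula: C11H10S.
Molar mass = 174.261 g/mol.
Mass from C: 11 × 12.011 = 132.121 g/mol.
%C = 132.121 / 174.261 × 100 = 75.82%.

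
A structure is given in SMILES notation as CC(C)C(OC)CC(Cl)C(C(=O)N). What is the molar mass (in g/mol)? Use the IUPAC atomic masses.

207.70 g/mol

Atom tally by fragment:
  CH3 → C:1 H:3
  CH(CH3) → C:2 H:4
  CH(OCH3) → C:2 H:4 O:1
  CH2 → C:1 H:2
  CH(Cl) → C:1 H:1 Cl:1
  CH2CONH2 → C:2 H:4 O:1 N:1
Element totals:
  C: 9
  H: 18
  Cl: 1
  N: 1
  O: 2
Molecular formula: C9H18ClNO2.
  M = 9(12.011) + 18(1.008) + 35.45 + 14.007 + 2(15.999)
    = 108.099 + 18.144 + 35.450 + 14.007 + 31.998 = 207.698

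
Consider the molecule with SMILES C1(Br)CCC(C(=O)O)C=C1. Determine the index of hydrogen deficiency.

3

Atom tally by fragment:
  cyclohexene ring core → C:6 H:10
  (− 2 ring H displaced by substituents)
  + Br → Br:1
  + COOH → C:1 H:1 O:2
Element totals:
  C: 7
  H: 9
  Br: 1
  O: 2
Molecular formula: C7H9BrO2.
DoU = (2C + 2 + N − H − X) / 2 = (2·7 + 2 + 0 − 9 − 1) / 2 = 3.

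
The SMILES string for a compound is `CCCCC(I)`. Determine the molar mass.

198.05 g/mol

Atom tally by fragment:
  CH3 → C:1 H:3
  CH2 → C:1 H:2
  CH2 → C:1 H:2
  CH2 → C:1 H:2
  CH2I → C:1 H:2 I:1
Element totals:
  C: 5
  H: 11
  I: 1
Molecular formula: C5H11I.
  M = 5(12.011) + 11(1.008) + 126.904
    = 60.055 + 11.088 + 126.904 = 198.047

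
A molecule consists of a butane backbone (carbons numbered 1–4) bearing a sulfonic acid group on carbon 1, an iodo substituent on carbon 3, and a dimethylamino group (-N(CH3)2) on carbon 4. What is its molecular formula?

Atom tally by fragment:
  HO3SCH2 → C:1 H:3 S:1 O:3
  CH2 → C:1 H:2
  CH(I) → C:1 H:1 I:1
  CH2N(CH3)2 → C:3 H:8 N:1
Element totals:
  C: 6
  H: 14
  I: 1
  N: 1
  O: 3
  S: 1

C6H14INO3S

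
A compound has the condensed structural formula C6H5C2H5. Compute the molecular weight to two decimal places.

106.17 g/mol

Element totals:
  C: 8
  H: 10
Molecular formula: C8H10.
  M = 8(12.011) + 10(1.008)
    = 96.088 + 10.080 = 106.168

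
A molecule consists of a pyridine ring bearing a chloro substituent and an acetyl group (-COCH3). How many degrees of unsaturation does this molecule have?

5

Atom tally by fragment:
  pyridine ring core → C:5 H:5 N:1
  (− 2 ring H displaced by substituents)
  + Cl → Cl:1
  + COCH3 → C:2 H:3 O:1
Element totals:
  C: 7
  H: 6
  Cl: 1
  N: 1
  O: 1
Molecular formula: C7H6ClNO.
DoU = (2C + 2 + N − H − X) / 2 = (2·7 + 2 + 1 − 6 − 1) / 2 = 5.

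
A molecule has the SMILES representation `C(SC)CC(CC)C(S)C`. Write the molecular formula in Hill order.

Atom tally by fragment:
  CH3SCH2 → C:2 H:5 S:1
  CH2 → C:1 H:2
  CH(C2H5) → C:3 H:6
  CH(SH) → C:1 H:2 S:1
  CH3 → C:1 H:3
Element totals:
  C: 8
  H: 18
  S: 2

C8H18S2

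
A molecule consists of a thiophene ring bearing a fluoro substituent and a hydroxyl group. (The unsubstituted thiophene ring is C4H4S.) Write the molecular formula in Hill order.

C4H3FOS

Atom tally by fragment:
  thiophene ring core → C:4 H:4 S:1
  (− 2 ring H displaced by substituents)
  + F → F:1
  + OH → O:1 H:1
Element totals:
  C: 4
  H: 3
  F: 1
  O: 1
  S: 1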